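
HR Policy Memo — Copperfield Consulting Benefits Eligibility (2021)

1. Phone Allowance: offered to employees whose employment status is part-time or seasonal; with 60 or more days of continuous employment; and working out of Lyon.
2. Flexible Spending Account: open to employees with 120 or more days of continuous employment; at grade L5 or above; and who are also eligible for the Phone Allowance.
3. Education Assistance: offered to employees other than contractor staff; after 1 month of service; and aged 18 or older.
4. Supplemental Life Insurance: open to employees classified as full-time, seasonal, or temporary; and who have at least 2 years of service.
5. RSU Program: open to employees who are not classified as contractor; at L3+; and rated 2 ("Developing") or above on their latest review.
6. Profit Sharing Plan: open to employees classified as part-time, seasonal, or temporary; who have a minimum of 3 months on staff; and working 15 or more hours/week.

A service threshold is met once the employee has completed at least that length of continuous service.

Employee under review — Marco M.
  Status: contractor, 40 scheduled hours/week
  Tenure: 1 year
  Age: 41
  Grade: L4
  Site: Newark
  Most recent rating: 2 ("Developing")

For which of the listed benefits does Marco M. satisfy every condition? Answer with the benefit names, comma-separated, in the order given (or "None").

None

Phone Allowance — status contractor ✗ (requires part-time or seasonal) → not eligible.
Flexible Spending Account — service 1 year ≥ 120 days ✓; grade L4 < L5 ✗ → not eligible.
Education Assistance — status contractor ✗ (excluded) → not eligible.
Supplemental Life Insurance — status contractor ✗ (requires full-time, seasonal, or temporary) → not eligible.
RSU Program — status contractor ✗ (excluded) → not eligible.
Profit Sharing Plan — status contractor ✗ (requires part-time, seasonal, or temporary) → not eligible.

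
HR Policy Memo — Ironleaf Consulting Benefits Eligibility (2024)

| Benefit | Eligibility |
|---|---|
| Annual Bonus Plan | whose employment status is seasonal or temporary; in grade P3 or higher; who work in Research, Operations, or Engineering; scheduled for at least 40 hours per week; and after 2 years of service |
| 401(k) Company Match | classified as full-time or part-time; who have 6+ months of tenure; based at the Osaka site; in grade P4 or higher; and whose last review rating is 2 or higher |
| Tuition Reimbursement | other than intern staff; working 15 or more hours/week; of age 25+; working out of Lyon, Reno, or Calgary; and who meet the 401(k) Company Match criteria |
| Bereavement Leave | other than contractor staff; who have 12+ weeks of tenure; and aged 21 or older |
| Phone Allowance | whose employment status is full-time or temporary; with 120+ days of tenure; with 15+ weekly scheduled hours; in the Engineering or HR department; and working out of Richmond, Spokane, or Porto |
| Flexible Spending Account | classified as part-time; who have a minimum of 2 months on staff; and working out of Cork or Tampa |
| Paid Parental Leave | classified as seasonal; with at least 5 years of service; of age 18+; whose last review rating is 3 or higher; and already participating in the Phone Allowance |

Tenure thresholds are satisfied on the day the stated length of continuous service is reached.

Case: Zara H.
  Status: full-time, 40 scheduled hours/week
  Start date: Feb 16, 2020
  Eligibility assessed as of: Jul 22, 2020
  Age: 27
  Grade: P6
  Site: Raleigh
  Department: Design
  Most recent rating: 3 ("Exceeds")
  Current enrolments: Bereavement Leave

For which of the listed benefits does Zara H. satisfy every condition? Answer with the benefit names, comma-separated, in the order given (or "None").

Service from Feb 16, 2020 to Jul 22, 2020: 157 days.
Annual Bonus Plan — status full-time ✗ (requires seasonal or temporary) → not eligible.
401(k) Company Match — status full-time ✓; service 157 days < 6 months (≈180 days) ✗ → not eligible.
Tuition Reimbursement — status full-time ✓ (not excluded); 40 hrs/wk ≥ 15 ✓; age 27 ≥ 25 ✓; site Raleigh ✗ (not Lyon, Reno, or Calgary) → not eligible.
Bereavement Leave — status full-time ✓ (not excluded); service 157 days ≥ 12 weeks (≈84 days) ✓; age 27 ≥ 21 ✓ → eligible.
Phone Allowance — status full-time ✓; service 157 days ≥ 120 days ✓; 40 hrs/wk ≥ 15 ✓; dept Design ✗ → not eligible.
Flexible Spending Account — status full-time ✗ (requires part-time) → not eligible.
Paid Parental Leave — status full-time ✗ (requires seasonal) → not eligible.

Bereavement Leave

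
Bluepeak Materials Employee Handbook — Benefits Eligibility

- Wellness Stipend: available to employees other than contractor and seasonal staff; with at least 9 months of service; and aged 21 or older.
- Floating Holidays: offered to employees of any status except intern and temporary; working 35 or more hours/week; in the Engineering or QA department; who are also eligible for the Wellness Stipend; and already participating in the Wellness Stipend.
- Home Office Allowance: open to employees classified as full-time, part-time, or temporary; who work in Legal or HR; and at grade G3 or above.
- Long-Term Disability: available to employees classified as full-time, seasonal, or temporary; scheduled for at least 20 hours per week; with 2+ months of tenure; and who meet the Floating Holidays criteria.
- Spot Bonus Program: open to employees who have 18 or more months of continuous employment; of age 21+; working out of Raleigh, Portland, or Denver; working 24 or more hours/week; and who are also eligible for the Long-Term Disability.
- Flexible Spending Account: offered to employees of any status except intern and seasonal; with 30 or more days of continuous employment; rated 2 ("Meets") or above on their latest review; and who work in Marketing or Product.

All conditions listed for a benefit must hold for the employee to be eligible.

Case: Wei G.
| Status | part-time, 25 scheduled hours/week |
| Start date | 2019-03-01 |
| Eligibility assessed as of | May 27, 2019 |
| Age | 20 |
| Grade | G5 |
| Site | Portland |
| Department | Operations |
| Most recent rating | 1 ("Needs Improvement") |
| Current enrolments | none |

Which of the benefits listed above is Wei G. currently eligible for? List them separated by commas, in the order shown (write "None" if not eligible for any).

Service from 2019-03-01 to May 27, 2019: 87 days.
Wellness Stipend — status part-time ✓ (not excluded); service 87 days < 9 months (≈270 days) ✗ → not eligible.
Floating Holidays — status part-time ✓ (not excluded); 25 hrs/wk < 35 ✗ → not eligible.
Home Office Allowance — status part-time ✓; dept Operations ✗ → not eligible.
Long-Term Disability — status part-time ✗ (requires full-time, seasonal, or temporary) → not eligible.
Spot Bonus Program — service 87 days < 18 months (≈540 days) ✗ → not eligible.
Flexible Spending Account — status part-time ✓ (not excluded); service 87 days ≥ 30 days ✓; rating 1 < 2 ✗ → not eligible.

None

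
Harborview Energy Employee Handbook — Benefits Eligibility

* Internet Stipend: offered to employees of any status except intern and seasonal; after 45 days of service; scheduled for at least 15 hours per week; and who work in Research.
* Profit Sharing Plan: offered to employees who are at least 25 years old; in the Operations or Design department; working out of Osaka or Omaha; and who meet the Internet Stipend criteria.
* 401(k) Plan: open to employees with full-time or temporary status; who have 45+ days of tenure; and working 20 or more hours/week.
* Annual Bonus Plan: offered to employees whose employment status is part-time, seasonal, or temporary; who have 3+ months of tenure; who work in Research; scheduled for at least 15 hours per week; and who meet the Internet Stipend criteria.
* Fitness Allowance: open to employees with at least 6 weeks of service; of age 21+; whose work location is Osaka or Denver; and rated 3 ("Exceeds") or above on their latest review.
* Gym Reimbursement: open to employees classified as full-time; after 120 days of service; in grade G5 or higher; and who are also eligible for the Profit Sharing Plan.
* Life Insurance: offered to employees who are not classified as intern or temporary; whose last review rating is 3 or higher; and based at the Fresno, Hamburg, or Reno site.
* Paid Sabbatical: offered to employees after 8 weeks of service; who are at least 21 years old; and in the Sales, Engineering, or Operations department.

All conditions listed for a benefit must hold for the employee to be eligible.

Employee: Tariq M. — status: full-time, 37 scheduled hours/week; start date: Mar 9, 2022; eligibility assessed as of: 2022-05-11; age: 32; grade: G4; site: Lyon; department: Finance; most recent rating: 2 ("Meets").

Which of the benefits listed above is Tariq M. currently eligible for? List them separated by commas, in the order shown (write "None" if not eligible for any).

Service from Mar 9, 2022 to 2022-05-11: 63 days.
Internet Stipend — status full-time ✓ (not excluded); service 63 days ≥ 45 days ✓; 37 hrs/wk ≥ 15 ✓; dept Finance ✗ → not eligible.
Profit Sharing Plan — age 32 ≥ 25 ✓; dept Finance ✗ → not eligible.
401(k) Plan — status full-time ✓; service 63 days ≥ 45 days ✓; 37 hrs/wk ≥ 20 ✓ → eligible.
Annual Bonus Plan — status full-time ✗ (requires part-time, seasonal, or temporary) → not eligible.
Fitness Allowance — service 63 days ≥ 6 weeks (≈42 days) ✓; age 32 ≥ 21 ✓; site Lyon ✗ (not Osaka or Denver) → not eligible.
Gym Reimbursement — status full-time ✓; service 63 days < 120 days ✗ → not eligible.
Life Insurance — status full-time ✓ (not excluded); rating 2 < 3 ✗ → not eligible.
Paid Sabbatical — service 63 days ≥ 8 weeks (≈56 days) ✓; age 32 ≥ 21 ✓; dept Finance ✗ → not eligible.

401(k) Plan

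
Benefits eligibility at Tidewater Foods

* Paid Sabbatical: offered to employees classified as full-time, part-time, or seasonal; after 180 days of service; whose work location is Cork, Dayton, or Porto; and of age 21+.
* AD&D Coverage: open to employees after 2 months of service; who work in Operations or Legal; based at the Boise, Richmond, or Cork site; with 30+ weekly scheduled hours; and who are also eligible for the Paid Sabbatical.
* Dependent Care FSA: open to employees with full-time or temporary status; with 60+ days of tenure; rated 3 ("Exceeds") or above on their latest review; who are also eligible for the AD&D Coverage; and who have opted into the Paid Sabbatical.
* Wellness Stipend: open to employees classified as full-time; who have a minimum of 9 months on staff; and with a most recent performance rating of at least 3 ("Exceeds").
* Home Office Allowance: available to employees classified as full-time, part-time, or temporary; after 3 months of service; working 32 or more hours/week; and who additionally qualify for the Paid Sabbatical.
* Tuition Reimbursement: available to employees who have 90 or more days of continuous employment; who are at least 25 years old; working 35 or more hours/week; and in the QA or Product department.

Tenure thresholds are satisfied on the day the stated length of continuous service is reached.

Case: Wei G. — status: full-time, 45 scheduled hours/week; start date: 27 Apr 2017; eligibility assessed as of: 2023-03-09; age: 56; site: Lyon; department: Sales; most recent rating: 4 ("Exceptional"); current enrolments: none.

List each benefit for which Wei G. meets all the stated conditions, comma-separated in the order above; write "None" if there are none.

Wellness Stipend

Service from 27 Apr 2017 to 2023-03-09: 2142 days.
Paid Sabbatical — status full-time ✓; service 2142 days ≥ 180 days ✓; site Lyon ✗ (not Cork, Dayton, or Porto) → not eligible.
AD&D Coverage — service 2142 days ≥ 2 months (≈60 days) ✓; dept Sales ✗ → not eligible.
Dependent Care FSA — status full-time ✓; service 2142 days ≥ 60 days ✓; rating 4 ≥ 3 ✓; not eligible for AD&D Coverage ✗ → not eligible.
Wellness Stipend — status full-time ✓; service 2142 days ≥ 9 months (≈270 days) ✓; rating 4 ≥ 3 ✓ → eligible.
Home Office Allowance — status full-time ✓; service 2142 days ≥ 3 months (≈90 days) ✓; 45 hrs/wk ≥ 32 ✓; not eligible for Paid Sabbatical ✗ → not eligible.
Tuition Reimbursement — service 2142 days ≥ 90 days ✓; age 56 ≥ 25 ✓; 45 hrs/wk ≥ 35 ✓; dept Sales ✗ → not eligible.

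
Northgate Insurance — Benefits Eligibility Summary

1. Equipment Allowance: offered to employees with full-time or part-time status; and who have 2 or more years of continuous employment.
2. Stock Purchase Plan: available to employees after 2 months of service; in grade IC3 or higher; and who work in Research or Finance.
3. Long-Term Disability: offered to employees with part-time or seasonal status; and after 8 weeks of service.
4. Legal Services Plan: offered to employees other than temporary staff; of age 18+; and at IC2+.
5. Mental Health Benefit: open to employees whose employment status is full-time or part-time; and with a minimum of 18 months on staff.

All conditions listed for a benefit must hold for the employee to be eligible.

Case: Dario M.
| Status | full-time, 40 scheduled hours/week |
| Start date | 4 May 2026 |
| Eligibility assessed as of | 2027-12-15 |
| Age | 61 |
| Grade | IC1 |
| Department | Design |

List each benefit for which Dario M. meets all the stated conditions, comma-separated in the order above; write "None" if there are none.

Service from 4 May 2026 to 2027-12-15: 590 days.
Equipment Allowance — status full-time ✓; service 590 days < 2 years (≈730 days) ✗ → not eligible.
Stock Purchase Plan — service 590 days ≥ 2 months (≈60 days) ✓; grade IC1 < IC3 ✗ → not eligible.
Long-Term Disability — status full-time ✗ (requires part-time or seasonal) → not eligible.
Legal Services Plan — status full-time ✓ (not excluded); age 61 ≥ 18 ✓; grade IC1 < IC2 ✗ → not eligible.
Mental Health Benefit — status full-time ✓; service 590 days ≥ 18 months (≈540 days) ✓ → eligible.

Mental Health Benefit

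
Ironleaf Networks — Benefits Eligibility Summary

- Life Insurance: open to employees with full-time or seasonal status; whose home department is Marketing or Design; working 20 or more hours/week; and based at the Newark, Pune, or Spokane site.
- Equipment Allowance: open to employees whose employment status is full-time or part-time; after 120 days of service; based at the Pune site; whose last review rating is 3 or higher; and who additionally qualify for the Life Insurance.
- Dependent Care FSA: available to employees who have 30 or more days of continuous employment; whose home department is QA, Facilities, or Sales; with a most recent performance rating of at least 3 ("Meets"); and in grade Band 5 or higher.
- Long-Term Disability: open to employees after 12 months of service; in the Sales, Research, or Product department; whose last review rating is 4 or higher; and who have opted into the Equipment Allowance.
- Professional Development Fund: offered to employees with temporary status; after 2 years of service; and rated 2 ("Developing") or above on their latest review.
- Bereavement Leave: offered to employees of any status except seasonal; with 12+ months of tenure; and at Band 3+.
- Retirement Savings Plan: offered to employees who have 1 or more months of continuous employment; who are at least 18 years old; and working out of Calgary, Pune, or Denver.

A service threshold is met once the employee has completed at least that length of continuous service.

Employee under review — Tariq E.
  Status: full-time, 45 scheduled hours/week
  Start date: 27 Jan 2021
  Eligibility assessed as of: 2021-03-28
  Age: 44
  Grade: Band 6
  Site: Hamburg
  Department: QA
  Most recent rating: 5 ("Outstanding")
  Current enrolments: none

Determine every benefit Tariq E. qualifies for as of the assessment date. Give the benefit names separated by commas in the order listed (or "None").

Dependent Care FSA

Service from 27 Jan 2021 to 2021-03-28: 60 days.
Life Insurance — status full-time ✓; dept QA ✗ → not eligible.
Equipment Allowance — status full-time ✓; service 60 days < 120 days ✗ → not eligible.
Dependent Care FSA — service 60 days ≥ 30 days ✓; dept QA ✓; rating 5 ≥ 3 ✓; grade Band 6 ≥ Band 5 ✓ → eligible.
Long-Term Disability — service 60 days < 12 months (≈360 days) ✗ → not eligible.
Professional Development Fund — status full-time ✗ (requires temporary) → not eligible.
Bereavement Leave — status full-time ✓ (not excluded); service 60 days < 12 months (≈360 days) ✗ → not eligible.
Retirement Savings Plan — service 60 days ≥ 1 month (≈30 days) ✓; age 44 ≥ 18 ✓; site Hamburg ✗ (not Calgary, Pune, or Denver) → not eligible.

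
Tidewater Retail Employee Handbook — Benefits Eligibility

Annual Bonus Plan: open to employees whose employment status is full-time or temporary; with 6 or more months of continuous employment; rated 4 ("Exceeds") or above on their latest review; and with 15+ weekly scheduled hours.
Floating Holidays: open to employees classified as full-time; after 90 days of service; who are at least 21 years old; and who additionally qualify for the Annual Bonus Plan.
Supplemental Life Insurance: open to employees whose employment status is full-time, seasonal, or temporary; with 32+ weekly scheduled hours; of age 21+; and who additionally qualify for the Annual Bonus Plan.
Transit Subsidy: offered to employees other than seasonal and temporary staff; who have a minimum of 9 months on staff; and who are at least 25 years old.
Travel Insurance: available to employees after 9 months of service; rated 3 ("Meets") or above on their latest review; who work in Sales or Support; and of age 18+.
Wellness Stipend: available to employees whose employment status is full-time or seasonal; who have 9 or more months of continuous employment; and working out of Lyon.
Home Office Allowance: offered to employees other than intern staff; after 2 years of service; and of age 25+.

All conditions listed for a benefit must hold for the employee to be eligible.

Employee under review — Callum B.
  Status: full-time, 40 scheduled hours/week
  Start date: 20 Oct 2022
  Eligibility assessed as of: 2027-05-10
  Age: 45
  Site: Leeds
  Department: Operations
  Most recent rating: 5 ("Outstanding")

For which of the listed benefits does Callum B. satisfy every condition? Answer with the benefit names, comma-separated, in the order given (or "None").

Service from 20 Oct 2022 to 2027-05-10: 1663 days.
Annual Bonus Plan — status full-time ✓; service 1663 days ≥ 6 months (≈180 days) ✓; rating 5 ≥ 4 ✓; 40 hrs/wk ≥ 15 ✓ → eligible.
Floating Holidays — status full-time ✓; service 1663 days ≥ 90 days ✓; age 45 ≥ 21 ✓; eligible for Annual Bonus Plan ✓ → eligible.
Supplemental Life Insurance — status full-time ✓; 40 hrs/wk ≥ 32 ✓; age 45 ≥ 21 ✓; eligible for Annual Bonus Plan ✓ → eligible.
Transit Subsidy — status full-time ✓ (not excluded); service 1663 days ≥ 9 months (≈270 days) ✓; age 45 ≥ 25 ✓ → eligible.
Travel Insurance — service 1663 days ≥ 9 months (≈270 days) ✓; rating 5 ≥ 3 ✓; dept Operations ✗ → not eligible.
Wellness Stipend — status full-time ✓; service 1663 days ≥ 9 months (≈270 days) ✓; site Leeds ✗ (not Lyon) → not eligible.
Home Office Allowance — status full-time ✓ (not excluded); service 1663 days ≥ 2 years (≈730 days) ✓; age 45 ≥ 25 ✓ → eligible.

Annual Bonus Plan, Floating Holidays, Supplemental Life Insurance, Transit Subsidy, Home Office Allowance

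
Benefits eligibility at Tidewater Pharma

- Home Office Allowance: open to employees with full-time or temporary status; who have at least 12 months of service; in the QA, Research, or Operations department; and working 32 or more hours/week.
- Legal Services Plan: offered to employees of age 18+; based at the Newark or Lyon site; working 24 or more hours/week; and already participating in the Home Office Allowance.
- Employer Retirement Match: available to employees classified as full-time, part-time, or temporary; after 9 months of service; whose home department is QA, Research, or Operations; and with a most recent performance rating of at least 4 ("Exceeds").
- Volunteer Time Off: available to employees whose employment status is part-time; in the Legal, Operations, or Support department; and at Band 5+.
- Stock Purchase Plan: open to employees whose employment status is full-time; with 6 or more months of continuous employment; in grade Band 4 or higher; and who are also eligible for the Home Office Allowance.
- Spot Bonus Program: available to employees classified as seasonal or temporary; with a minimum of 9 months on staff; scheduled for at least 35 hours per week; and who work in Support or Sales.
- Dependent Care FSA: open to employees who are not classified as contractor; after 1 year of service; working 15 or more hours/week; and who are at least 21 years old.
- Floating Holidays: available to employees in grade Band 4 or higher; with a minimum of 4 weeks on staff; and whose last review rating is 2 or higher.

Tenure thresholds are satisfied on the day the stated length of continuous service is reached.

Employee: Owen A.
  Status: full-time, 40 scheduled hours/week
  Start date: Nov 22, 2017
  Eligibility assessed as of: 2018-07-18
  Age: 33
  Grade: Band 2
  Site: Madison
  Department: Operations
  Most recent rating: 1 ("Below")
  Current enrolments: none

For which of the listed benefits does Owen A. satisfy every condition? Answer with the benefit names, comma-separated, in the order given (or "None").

None

Service from Nov 22, 2017 to 2018-07-18: 238 days.
Home Office Allowance — status full-time ✓; service 238 days < 12 months (≈360 days) ✗ → not eligible.
Legal Services Plan — age 33 ≥ 18 ✓; site Madison ✗ (not Newark or Lyon) → not eligible.
Employer Retirement Match — status full-time ✓; service 238 days < 9 months (≈270 days) ✗ → not eligible.
Volunteer Time Off — status full-time ✗ (requires part-time) → not eligible.
Stock Purchase Plan — status full-time ✓; service 238 days ≥ 6 months (≈180 days) ✓; grade Band 2 < Band 4 ✗ → not eligible.
Spot Bonus Program — status full-time ✗ (requires seasonal or temporary) → not eligible.
Dependent Care FSA — status full-time ✓ (not excluded); service 238 days < 1 year (≈365 days) ✗ → not eligible.
Floating Holidays — grade Band 2 < Band 4 ✗ → not eligible.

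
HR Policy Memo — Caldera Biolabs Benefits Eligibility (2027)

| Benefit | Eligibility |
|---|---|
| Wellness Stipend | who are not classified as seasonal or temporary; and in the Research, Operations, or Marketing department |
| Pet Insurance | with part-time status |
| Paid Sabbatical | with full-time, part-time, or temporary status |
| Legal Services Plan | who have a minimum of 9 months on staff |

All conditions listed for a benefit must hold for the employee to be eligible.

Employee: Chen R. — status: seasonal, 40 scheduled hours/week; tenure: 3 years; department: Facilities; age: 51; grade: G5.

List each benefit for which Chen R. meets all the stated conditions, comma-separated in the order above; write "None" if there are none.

Legal Services Plan

Wellness Stipend — status seasonal ✗ (excluded) → not eligible.
Pet Insurance — status seasonal ✗ (requires part-time) → not eligible.
Paid Sabbatical — status seasonal ✗ (requires full-time, part-time, or temporary) → not eligible.
Legal Services Plan — service 3 years ≥ 9 months (≈270 days) ✓ → eligible.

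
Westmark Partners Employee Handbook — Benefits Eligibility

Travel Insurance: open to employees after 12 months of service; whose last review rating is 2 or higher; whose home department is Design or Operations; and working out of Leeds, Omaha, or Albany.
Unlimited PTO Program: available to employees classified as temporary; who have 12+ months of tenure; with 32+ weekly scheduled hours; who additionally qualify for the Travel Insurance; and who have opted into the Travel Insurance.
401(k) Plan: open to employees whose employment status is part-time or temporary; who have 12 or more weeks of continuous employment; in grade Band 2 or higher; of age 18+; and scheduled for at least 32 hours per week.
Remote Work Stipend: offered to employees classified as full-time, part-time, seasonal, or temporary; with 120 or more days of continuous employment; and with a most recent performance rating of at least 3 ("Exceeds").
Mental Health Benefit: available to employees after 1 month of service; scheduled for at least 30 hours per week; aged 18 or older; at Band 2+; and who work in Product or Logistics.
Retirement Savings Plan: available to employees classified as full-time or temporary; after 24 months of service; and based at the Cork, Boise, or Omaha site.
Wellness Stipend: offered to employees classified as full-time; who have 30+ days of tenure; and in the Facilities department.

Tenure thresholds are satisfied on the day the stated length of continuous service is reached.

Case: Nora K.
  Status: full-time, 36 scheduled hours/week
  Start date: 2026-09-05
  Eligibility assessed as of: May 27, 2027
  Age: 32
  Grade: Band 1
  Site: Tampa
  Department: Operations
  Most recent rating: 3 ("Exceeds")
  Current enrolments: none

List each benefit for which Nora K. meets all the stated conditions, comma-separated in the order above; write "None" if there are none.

Remote Work Stipend

Service from 2026-09-05 to May 27, 2027: 264 days.
Travel Insurance — service 264 days < 12 months (≈360 days) ✗ → not eligible.
Unlimited PTO Program — status full-time ✗ (requires temporary) → not eligible.
401(k) Plan — status full-time ✗ (requires part-time or temporary) → not eligible.
Remote Work Stipend — status full-time ✓; service 264 days ≥ 120 days ✓; rating 3 ≥ 3 ✓ → eligible.
Mental Health Benefit — service 264 days ≥ 1 month (≈30 days) ✓; 36 hrs/wk ≥ 30 ✓; age 32 ≥ 18 ✓; grade Band 1 < Band 2 ✗ → not eligible.
Retirement Savings Plan — status full-time ✓; service 264 days < 24 months (≈720 days) ✗ → not eligible.
Wellness Stipend — status full-time ✓; service 264 days ≥ 30 days ✓; dept Operations ✗ → not eligible.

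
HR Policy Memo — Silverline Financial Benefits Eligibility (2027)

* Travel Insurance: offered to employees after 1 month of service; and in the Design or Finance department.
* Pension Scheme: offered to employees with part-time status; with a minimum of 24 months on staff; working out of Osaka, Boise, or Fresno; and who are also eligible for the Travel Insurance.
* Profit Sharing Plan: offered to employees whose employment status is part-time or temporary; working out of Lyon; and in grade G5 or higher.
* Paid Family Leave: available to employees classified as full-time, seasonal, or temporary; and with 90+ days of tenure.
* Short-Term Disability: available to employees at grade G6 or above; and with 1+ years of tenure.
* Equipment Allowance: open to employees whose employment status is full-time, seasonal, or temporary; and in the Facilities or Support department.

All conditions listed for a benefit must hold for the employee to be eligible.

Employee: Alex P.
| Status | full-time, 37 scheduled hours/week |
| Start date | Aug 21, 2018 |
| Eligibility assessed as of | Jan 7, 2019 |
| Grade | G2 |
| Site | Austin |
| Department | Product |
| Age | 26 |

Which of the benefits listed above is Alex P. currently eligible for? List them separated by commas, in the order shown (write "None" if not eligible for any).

Service from Aug 21, 2018 to Jan 7, 2019: 139 days.
Travel Insurance — service 139 days ≥ 1 month (≈30 days) ✓; dept Product ✗ → not eligible.
Pension Scheme — status full-time ✗ (requires part-time) → not eligible.
Profit Sharing Plan — status full-time ✗ (requires part-time or temporary) → not eligible.
Paid Family Leave — status full-time ✓; service 139 days ≥ 90 days ✓ → eligible.
Short-Term Disability — grade G2 < G6 ✗ → not eligible.
Equipment Allowance — status full-time ✓; dept Product ✗ → not eligible.

Paid Family Leave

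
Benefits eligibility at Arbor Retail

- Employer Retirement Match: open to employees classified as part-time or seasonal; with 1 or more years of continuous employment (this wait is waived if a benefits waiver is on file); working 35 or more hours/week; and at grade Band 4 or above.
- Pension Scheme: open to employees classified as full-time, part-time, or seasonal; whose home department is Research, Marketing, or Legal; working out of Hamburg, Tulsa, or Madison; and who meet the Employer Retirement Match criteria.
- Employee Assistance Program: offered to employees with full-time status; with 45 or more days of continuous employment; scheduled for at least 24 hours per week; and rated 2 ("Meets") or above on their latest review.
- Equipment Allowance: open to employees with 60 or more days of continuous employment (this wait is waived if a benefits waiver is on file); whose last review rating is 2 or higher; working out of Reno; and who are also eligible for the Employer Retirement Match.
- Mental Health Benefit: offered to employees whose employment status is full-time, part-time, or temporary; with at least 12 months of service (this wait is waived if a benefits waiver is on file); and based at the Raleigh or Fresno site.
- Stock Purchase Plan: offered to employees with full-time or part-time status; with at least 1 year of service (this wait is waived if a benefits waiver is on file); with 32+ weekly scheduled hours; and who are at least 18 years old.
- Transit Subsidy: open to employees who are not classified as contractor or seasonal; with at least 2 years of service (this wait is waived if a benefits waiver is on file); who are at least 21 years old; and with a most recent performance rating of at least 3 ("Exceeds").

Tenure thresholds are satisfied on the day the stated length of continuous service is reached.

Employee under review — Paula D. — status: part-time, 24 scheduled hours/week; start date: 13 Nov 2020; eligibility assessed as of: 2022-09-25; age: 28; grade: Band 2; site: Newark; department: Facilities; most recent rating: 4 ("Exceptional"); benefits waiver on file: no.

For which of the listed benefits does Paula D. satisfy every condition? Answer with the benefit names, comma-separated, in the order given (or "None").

None

Service from 13 Nov 2020 to 2022-09-25: 681 days.
Employer Retirement Match — status part-time ✓; no waiver, service 681 days ≥ 1 year (≈365 days) ✓; 24 hrs/wk < 35 ✗ → not eligible.
Pension Scheme — status part-time ✓; dept Facilities ✗ → not eligible.
Employee Assistance Program — status part-time ✗ (requires full-time) → not eligible.
Equipment Allowance — no waiver, service 681 days ≥ 60 days ✓; rating 4 ≥ 2 ✓; site Newark ✗ (not Reno) → not eligible.
Mental Health Benefit — status part-time ✓; no waiver, service 681 days ≥ 12 months (≈360 days) ✓; site Newark ✗ (not Raleigh or Fresno) → not eligible.
Stock Purchase Plan — status part-time ✓; no waiver, service 681 days ≥ 1 year (≈365 days) ✓; 24 hrs/wk < 32 ✗ → not eligible.
Transit Subsidy — status part-time ✓ (not excluded); no waiver, service 681 days < 2 years (≈730 days) ✗ → not eligible.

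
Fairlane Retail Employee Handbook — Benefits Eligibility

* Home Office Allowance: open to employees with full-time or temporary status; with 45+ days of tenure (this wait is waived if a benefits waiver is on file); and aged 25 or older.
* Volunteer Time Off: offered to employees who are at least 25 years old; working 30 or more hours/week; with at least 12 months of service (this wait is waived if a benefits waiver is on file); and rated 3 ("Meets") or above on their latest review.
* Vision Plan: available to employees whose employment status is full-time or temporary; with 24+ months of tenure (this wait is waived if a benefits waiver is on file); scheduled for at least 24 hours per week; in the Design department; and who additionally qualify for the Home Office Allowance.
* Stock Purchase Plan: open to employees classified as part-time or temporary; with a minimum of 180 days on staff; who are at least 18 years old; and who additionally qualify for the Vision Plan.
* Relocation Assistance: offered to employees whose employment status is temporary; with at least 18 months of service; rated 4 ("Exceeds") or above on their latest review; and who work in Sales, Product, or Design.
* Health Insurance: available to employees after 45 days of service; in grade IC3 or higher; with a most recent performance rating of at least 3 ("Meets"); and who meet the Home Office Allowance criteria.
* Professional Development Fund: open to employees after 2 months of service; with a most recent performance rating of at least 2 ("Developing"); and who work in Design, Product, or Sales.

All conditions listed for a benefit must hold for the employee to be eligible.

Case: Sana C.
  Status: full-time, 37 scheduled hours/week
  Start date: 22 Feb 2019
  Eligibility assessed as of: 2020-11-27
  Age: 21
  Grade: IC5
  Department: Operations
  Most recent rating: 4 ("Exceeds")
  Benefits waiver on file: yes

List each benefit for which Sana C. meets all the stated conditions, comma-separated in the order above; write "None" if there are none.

Service from 22 Feb 2019 to 2020-11-27: 644 days.
Home Office Allowance — status full-time ✓; benefits waiver on file ✓; age 21 < 25 ✗ → not eligible.
Volunteer Time Off — age 21 < 25 ✗ → not eligible.
Vision Plan — status full-time ✓; benefits waiver on file ✓; 37 hrs/wk ≥ 24 ✓; dept Operations ✗ → not eligible.
Stock Purchase Plan — status full-time ✗ (requires part-time or temporary) → not eligible.
Relocation Assistance — status full-time ✗ (requires temporary) → not eligible.
Health Insurance — service 644 days ≥ 45 days ✓; grade IC5 ≥ IC3 ✓; rating 4 ≥ 3 ✓; not eligible for Home Office Allowance ✗ → not eligible.
Professional Development Fund — service 644 days ≥ 2 months (≈60 days) ✓; rating 4 ≥ 2 ✓; dept Operations ✗ → not eligible.

None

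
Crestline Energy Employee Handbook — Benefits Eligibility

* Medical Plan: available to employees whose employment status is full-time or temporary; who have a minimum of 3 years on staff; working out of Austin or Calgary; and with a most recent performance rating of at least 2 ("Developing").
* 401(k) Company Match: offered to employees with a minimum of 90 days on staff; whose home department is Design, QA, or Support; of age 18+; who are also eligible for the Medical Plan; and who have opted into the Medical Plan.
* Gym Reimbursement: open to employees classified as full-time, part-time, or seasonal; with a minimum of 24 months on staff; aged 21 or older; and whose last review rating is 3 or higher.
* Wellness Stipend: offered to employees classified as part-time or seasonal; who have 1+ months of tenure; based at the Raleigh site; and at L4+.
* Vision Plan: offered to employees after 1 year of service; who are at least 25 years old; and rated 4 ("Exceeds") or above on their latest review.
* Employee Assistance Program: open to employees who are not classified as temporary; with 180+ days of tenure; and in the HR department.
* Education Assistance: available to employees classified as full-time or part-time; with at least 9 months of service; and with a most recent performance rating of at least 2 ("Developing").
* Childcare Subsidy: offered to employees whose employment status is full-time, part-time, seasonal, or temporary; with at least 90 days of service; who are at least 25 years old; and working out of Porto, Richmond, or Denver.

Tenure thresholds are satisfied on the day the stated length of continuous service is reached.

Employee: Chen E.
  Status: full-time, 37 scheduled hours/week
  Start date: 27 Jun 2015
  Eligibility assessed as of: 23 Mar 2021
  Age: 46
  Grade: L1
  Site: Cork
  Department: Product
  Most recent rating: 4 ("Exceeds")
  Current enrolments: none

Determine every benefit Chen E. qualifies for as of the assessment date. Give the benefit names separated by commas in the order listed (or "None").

Service from 27 Jun 2015 to 23 Mar 2021: 2096 days.
Medical Plan — status full-time ✓; service 2096 days ≥ 3 years (≈1095 days) ✓; site Cork ✗ (not Austin or Calgary) → not eligible.
401(k) Company Match — service 2096 days ≥ 90 days ✓; dept Product ✗ → not eligible.
Gym Reimbursement — status full-time ✓; service 2096 days ≥ 24 months (≈720 days) ✓; age 46 ≥ 21 ✓; rating 4 ≥ 3 ✓ → eligible.
Wellness Stipend — status full-time ✗ (requires part-time or seasonal) → not eligible.
Vision Plan — service 2096 days ≥ 1 year (≈365 days) ✓; age 46 ≥ 25 ✓; rating 4 ≥ 4 ✓ → eligible.
Employee Assistance Program — status full-time ✓ (not excluded); service 2096 days ≥ 180 days ✓; dept Product ✗ → not eligible.
Education Assistance — status full-time ✓; service 2096 days ≥ 9 months (≈270 days) ✓; rating 4 ≥ 2 ✓ → eligible.
Childcare Subsidy — status full-time ✓; service 2096 days ≥ 90 days ✓; age 46 ≥ 25 ✓; site Cork ✗ (not Porto, Richmond, or Denver) → not eligible.

Gym Reimbursement, Vision Plan, Education Assistance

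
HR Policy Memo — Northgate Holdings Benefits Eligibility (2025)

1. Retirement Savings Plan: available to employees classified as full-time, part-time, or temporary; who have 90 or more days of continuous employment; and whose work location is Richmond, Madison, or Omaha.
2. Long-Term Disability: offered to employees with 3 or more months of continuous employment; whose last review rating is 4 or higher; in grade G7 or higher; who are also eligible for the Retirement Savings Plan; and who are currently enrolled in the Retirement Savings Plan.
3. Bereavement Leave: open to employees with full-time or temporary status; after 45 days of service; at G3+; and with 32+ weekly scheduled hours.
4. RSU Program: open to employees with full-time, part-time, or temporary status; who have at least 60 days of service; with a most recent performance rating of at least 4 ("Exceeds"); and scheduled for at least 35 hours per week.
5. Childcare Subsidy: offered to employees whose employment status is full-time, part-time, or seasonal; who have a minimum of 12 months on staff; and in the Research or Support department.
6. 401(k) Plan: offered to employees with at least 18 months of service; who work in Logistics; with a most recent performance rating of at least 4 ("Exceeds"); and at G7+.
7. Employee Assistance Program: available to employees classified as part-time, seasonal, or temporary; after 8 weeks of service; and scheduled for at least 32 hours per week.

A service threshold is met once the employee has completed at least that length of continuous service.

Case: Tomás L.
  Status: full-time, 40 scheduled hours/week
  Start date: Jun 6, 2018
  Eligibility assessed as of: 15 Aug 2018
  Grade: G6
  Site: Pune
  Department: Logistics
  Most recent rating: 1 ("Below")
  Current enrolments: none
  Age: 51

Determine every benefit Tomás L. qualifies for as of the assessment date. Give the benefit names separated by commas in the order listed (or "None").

Service from Jun 6, 2018 to 15 Aug 2018: 70 days.
Retirement Savings Plan — status full-time ✓; service 70 days < 90 days ✗ → not eligible.
Long-Term Disability — service 70 days < 3 months (≈90 days) ✗ → not eligible.
Bereavement Leave — status full-time ✓; service 70 days ≥ 45 days ✓; grade G6 ≥ G3 ✓; 40 hrs/wk ≥ 32 ✓ → eligible.
RSU Program — status full-time ✓; service 70 days ≥ 60 days ✓; rating 1 < 4 ✗ → not eligible.
Childcare Subsidy — status full-time ✓; service 70 days < 12 months (≈360 days) ✗ → not eligible.
401(k) Plan — service 70 days < 18 months (≈540 days) ✗ → not eligible.
Employee Assistance Program — status full-time ✗ (requires part-time, seasonal, or temporary) → not eligible.

Bereavement Leave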